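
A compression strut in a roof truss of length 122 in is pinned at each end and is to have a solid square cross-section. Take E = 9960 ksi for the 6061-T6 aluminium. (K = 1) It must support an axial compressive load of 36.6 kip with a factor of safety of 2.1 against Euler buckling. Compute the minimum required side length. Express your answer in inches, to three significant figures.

a ≈ 3.44 in

Required P_cr = n·P = 2.1 × 36.6 = 76.86 kip
L_e = K·L = 1 × 122 = 122.0 in
Required I = P_cr·L_e²/(π²E) = 7.686×10^4 × 122.0² / (π² × 9.96×10^6) = 11.64 in⁴
Solid square: I = a⁴/12  ⇒  a = (12I)^(1/4) = (12×11.64)^(1/4) = 3.44 in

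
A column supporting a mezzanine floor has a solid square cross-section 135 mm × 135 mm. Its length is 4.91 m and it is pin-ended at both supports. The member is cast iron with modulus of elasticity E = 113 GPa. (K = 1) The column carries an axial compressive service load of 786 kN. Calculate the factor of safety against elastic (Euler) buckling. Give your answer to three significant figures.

n ≈ 1.63

I = a⁴/12 = 135⁴/12 = 2.768×10^7 mm⁴
I = 2.768×10^7 mm⁴ = 2.768×10^-5 m⁴
Effective length L_e = K·L = 1 × 4.91 = 4.910 m
P_cr = π²EI / L_e² = π² × 113×10⁹ × 2.768×10^-5 / 4.910² = 1.280×10^6 N
Factor of safety n = P_cr / P = 1280.5 / 786 = 1.63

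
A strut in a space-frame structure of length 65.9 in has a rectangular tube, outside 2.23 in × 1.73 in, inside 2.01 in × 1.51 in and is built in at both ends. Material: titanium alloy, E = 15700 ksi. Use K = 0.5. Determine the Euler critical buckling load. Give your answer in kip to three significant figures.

Weak-axis I_min = (h_o·b_o³ − h_i·b_i³)/12 with b_o = 1.73, b_i = 1.510 in (shorter outer/inner sides).
I_min = (2.23×1.73³ − 2.010×1.510³)/12 = 0.3855 in⁴
Effective length L_e = K·L = 0.5 × 65.9 = 32.95 in
P_cr = π²EI / L_e² = π² × 15700×10³ × 0.3855 / 32.95² = 5.502×10^4 lb

P_cr ≈ 55.0 kip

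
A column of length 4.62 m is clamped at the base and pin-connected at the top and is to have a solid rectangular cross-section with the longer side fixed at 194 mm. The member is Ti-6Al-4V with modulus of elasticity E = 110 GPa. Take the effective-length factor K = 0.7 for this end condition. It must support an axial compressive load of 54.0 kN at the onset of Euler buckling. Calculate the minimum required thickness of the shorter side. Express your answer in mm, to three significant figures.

b ≈ 31.8 mm

L_e = K·L = 0.7 × 4.62 = 3.234 m
Required I = P_cr·L_e²/(π²E) = 5.400×10^4 × 3.234² / (π² × 1.10×10^11) = 5.202×10^-7 m⁴
I_req = 5.202×10^5 mm⁴
Rectangle, weak axis: I_min = h·b³/12 with h = 194 mm fixed  ⇒  b = (12I/h)^(1/3) = 31.8 mm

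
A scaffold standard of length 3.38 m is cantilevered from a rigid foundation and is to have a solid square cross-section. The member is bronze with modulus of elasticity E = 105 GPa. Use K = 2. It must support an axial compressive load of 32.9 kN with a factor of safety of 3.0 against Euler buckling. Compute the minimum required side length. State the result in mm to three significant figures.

Required P_cr = n·P = 3.0 × 32.9 = 98.70 kN
L_e = K·L = 2 × 3.38 = 6.760 m
Required I = P_cr·L_e²/(π²E) = 9.870×10^4 × 6.760² / (π² × 1.05×10^11) = 4.352×10^-6 m⁴
I_req = 4.352×10^6 mm⁴
Solid square: I = a⁴/12  ⇒  a = (12I)^(1/4) = (12×4.352×10^6)^(1/4) = 85.0 mm

a ≈ 85.0 mm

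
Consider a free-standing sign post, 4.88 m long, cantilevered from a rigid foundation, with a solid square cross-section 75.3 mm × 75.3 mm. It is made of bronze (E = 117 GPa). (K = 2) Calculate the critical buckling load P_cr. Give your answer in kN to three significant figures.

I = a⁴/12 = 75.3⁴/12 = 2.679×10^6 mm⁴
I = 2.679×10^6 mm⁴ = 2.679×10^-6 m⁴
Effective length L_e = K·L = 2 × 4.88 = 9.760 m
P_cr = π²EI / L_e² = π² × 117×10⁹ × 2.679×10^-6 / 9.760² = 3.248×10^4 N

P_cr ≈ 32.5 kN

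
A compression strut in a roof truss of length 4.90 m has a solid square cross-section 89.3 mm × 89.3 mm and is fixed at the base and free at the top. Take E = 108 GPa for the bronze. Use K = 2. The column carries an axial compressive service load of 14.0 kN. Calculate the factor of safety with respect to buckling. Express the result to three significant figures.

I = a⁴/12 = 89.3⁴/12 = 5.299×10^6 mm⁴
I = 5.299×10^6 mm⁴ = 5.299×10^-6 m⁴
Effective length L_e = K·L = 2 × 4.90 = 9.800 m
P_cr = π²EI / L_e² = π² × 108×10⁹ × 5.299×10^-6 / 9.800² = 5.882×10^4 N
Factor of safety n = P_cr / P = 58.816 / 14.0 = 4.20

n ≈ 4.20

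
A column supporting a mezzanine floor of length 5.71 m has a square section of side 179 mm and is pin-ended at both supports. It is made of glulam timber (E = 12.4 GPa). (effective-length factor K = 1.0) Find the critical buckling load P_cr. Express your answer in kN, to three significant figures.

P_cr ≈ 321 kN

I = a⁴/12 = 179⁴/12 = 8.555×10^7 mm⁴
I = 8.555×10^7 mm⁴ = 8.555×10^-5 m⁴
Effective length L_e = K·L = 1 × 5.71 = 5.710 m
P_cr = π²EI / L_e² = π² × 12.4×10⁹ × 8.555×10^-5 / 5.710² = 3.211×10^5 N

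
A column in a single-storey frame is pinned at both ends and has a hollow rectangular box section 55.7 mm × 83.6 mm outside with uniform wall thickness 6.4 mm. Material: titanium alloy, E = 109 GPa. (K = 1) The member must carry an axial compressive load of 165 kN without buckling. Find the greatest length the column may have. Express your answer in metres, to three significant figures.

L_max ≈ 2.19 m

Inner dimensions: h_i = 83.6 − 2×6.4 = 70.80 mm, b_i = 55.7 − 2×6.4 = 42.90 mm
Weak-axis I_min = (h_o·b_o³ − h_i·b_i³)/12 with b_o = 55.7, b_i = 42.90 mm (shorter outer/inner sides).
I_min = (83.6×55.7³ − 70.80×42.90³)/12 = 7.381×10^5 mm⁴
I = 7.381×10^-7 m⁴
At the buckling limit P_cr = P = 1.650×10^5 N
From P_cr = π²EI/(K·L)²:  L = (1/K)·√(π²EI/P_cr) = (1/1)·√(π²×1.09×10^11×7.381×10^-7/1.650×10^5)
L = 2.19 m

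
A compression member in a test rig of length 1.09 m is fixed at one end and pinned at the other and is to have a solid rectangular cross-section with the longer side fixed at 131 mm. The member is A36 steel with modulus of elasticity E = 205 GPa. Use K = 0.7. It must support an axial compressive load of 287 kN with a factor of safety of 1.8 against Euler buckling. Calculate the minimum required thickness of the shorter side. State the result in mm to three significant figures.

b ≈ 23.9 mm

Required P_cr = n·P = 1.8 × 287 = 516.6 kN
L_e = K·L = 0.7 × 1.09 = 0.7630 m
Required I = P_cr·L_e²/(π²E) = 5.166×10^5 × 0.7630² / (π² × 2.05×10^11) = 1.486×10^-7 m⁴
I_req = 1.486×10^5 mm⁴
Rectangle, weak axis: I_min = h·b³/12 with h = 131 mm fixed  ⇒  b = (12I/h)^(1/3) = 23.9 mm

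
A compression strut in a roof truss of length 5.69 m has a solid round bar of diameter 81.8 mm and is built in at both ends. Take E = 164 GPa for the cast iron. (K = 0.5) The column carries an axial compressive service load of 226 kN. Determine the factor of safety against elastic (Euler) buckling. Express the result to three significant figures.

n ≈ 1.94

I = πd⁴/64 = π×81.8⁴/64 = 2.198×10^6 mm⁴
I = 2.198×10^6 mm⁴ = 2.198×10^-6 m⁴
Effective length L_e = K·L = 0.5 × 5.69 = 2.845 m
P_cr = π²EI / L_e² = π² × 164×10⁹ × 2.198×10^-6 / 2.845² = 4.395×10^5 N
Factor of safety n = P_cr / P = 439.50 / 226 = 1.94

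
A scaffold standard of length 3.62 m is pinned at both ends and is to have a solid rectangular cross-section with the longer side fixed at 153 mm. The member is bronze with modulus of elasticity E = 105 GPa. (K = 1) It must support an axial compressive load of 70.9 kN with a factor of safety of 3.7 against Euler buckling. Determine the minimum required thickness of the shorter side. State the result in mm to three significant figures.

b ≈ 63.8 mm

Required P_cr = n·P = 3.7 × 70.9 = 262.3 kN
L_e = K·L = 1 × 3.62 = 3.620 m
Required I = P_cr·L_e²/(π²E) = 2.623×10^5 × 3.620² / (π² × 1.05×10^11) = 3.317×10^-6 m⁴
I_req = 3.317×10^6 mm⁴
Rectangle, weak axis: I_min = h·b³/12 with h = 153 mm fixed  ⇒  b = (12I/h)^(1/3) = 63.8 mm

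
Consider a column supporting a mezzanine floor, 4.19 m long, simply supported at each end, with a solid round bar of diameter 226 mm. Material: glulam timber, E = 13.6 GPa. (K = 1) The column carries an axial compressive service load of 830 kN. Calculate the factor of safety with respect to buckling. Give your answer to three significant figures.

n ≈ 1.18

I = πd⁴/64 = π×226⁴/64 = 1.281×10^8 mm⁴
I = 1.281×10^8 mm⁴ = 1.281×10^-4 m⁴
Effective length L_e = K·L = 1 × 4.19 = 4.190 m
P_cr = π²EI / L_e² = π² × 13.6×10⁹ × 1.281×10^-4 / 4.190² = 9.791×10^5 N
Factor of safety n = P_cr / P = 979.07 / 830 = 1.18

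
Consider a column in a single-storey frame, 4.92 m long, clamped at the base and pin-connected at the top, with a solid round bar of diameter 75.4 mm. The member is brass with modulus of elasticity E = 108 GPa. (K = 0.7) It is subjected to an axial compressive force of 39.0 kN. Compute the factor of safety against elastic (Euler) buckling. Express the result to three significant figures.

n ≈ 3.66

I = πd⁴/64 = π×75.4⁴/64 = 1.587×10^6 mm⁴
I = 1.587×10^6 mm⁴ = 1.587×10^-6 m⁴
Effective length L_e = K·L = 0.7 × 4.92 = 3.444 m
P_cr = π²EI / L_e² = π² × 108×10⁹ × 1.587×10^-6 / 3.444² = 1.426×10^5 N
Factor of safety n = P_cr / P = 142.58 / 39.0 = 3.66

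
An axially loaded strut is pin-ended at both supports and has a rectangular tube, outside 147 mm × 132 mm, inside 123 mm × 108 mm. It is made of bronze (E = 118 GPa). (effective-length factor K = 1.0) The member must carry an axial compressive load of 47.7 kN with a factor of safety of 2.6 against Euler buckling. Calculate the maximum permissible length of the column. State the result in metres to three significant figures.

L_max ≈ 12.0 m

Weak-axis I_min = (h_o·b_o³ − h_i·b_i³)/12 with b_o = 132, b_i = 108.0 mm (shorter outer/inner sides).
I_min = (147×132³ − 123.0×108.0³)/12 = 1.526×10^7 mm⁴
I = 1.526×10^-5 m⁴
Required critical load P_cr = n·P = 2.6 × 47.7 = 124.0 kN = 1.240×10^5 N
From P_cr = π²EI/(K·L)²:  L = (1/K)·√(π²EI/P_cr) = (1/1)·√(π²×1.18×10^11×1.526×10^-5/1.240×10^5)
L = 12.0 m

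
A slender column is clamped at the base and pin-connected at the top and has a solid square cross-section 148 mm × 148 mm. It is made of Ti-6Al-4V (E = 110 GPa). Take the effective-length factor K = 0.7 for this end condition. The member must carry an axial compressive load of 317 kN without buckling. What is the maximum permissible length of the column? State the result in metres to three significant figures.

L_max ≈ 16.7 m

I = a⁴/12 = 148⁴/12 = 3.998×10^7 mm⁴
I = 3.998×10^-5 m⁴
At the buckling limit P_cr = P = 3.170×10^5 N
From P_cr = π²EI/(K·L)²:  L = (1/K)·√(π²EI/P_cr) = (1/0.7)·√(π²×1.10×10^11×3.998×10^-5/3.170×10^5)
L = 16.7 m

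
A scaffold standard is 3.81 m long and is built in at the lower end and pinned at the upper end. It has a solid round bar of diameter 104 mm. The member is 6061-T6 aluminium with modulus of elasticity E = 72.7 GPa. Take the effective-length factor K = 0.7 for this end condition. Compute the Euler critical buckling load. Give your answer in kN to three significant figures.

P_cr ≈ 579 kN

I = πd⁴/64 = π×104⁴/64 = 5.743×10^6 mm⁴
I = 5.743×10^6 mm⁴ = 5.743×10^-6 m⁴
Effective length L_e = K·L = 0.7 × 3.81 = 2.667 m
P_cr = π²EI / L_e² = π² × 72.7×10⁹ × 5.743×10^-6 / 2.667² = 5.793×10^5 N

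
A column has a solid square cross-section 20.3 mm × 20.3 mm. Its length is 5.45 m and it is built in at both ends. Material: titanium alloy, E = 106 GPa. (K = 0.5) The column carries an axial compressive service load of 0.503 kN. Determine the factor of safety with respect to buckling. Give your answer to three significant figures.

n ≈ 3.96

I = a⁴/12 = 20.3⁴/12 = 1.415×10^4 mm⁴
I = 1.415×10^4 mm⁴ = 1.415×10^-8 m⁴
Effective length L_e = K·L = 0.5 × 5.45 = 2.725 m
P_cr = π²EI / L_e² = π² × 106×10⁹ × 1.415×10^-8 / 2.725² = 1.994×10^3 N
Factor of safety n = P_cr / P = 1.9938 / 0.503 = 3.96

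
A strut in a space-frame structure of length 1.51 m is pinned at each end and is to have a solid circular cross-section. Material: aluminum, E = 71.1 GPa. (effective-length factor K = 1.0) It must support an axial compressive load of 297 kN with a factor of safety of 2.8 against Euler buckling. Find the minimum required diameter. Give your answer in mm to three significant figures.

Required P_cr = n·P = 2.8 × 297 = 831.6 kN
L_e = K·L = 1 × 1.51 = 1.510 m
Required I = P_cr·L_e²/(π²E) = 8.316×10^5 × 1.510² / (π² × 7.11×10^10) = 2.702×10^-6 m⁴
I_req = 2.702×10^6 mm⁴
Solid circle: I = πd⁴/64  ⇒  d = (64I/π)^(1/4) = (64×2.702×10^6/π)^(1/4) = 86.1 mm

d ≈ 86.1 mm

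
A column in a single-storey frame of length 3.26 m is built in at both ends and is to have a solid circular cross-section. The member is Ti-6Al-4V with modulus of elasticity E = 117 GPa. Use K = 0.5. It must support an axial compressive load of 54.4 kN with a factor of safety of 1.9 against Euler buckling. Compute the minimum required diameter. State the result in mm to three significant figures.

d ≈ 46.9 mm

Required P_cr = n·P = 1.9 × 54.4 = 103.4 kN
L_e = K·L = 0.5 × 3.26 = 1.630 m
Required I = P_cr·L_e²/(π²E) = 1.034×10^5 × 1.630² / (π² × 1.17×10^11) = 2.378×10^-7 m⁴
I_req = 2.378×10^5 mm⁴
Solid circle: I = πd⁴/64  ⇒  d = (64I/π)^(1/4) = (64×2.378×10^5/π)^(1/4) = 46.9 mm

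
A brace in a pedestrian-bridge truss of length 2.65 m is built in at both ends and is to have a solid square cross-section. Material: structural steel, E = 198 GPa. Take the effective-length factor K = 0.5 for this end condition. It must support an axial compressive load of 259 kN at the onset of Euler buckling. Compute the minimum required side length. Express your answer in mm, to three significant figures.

L_e = K·L = 0.5 × 2.65 = 1.325 m
Required I = P_cr·L_e²/(π²E) = 2.590×10^5 × 1.325² / (π² × 1.98×10^11) = 2.327×10^-7 m⁴
I_req = 2.327×10^5 mm⁴
Solid square: I = a⁴/12  ⇒  a = (12I)^(1/4) = (12×2.327×10^5)^(1/4) = 40.9 mm

a ≈ 40.9 mm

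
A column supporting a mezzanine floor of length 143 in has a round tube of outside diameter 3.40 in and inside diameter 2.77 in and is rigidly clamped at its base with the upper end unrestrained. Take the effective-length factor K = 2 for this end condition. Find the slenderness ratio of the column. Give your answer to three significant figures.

d_o = 3.40 in, d_i = 2.77 in
I = π(d_o⁴ − d_i⁴)/64 = π(3.40⁴ − 2.770⁴)/64 = 3.670 in⁴
A = 3.053 in²;  r_min = √(I/A) = √(3.670/3.053) = 1.096 in
L_e = K·L = 2 × 143 = 286.0 in
λ = L_e / r_min = 286.00 / 1.096 = 261

λ ≈ 261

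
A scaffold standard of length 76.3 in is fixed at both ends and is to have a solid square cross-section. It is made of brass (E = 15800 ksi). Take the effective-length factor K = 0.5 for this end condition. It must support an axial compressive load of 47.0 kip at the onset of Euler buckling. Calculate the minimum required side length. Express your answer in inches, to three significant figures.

L_e = K·L = 0.5 × 76.3 = 38.15 in
Required I = P_cr·L_e²/(π²E) = 4.700×10^4 × 38.15² / (π² × 1.58×10^7) = 0.4387 in⁴
Solid square: I = a⁴/12  ⇒  a = (12I)^(1/4) = (12×0.4387)^(1/4) = 1.51 in

a ≈ 1.51 in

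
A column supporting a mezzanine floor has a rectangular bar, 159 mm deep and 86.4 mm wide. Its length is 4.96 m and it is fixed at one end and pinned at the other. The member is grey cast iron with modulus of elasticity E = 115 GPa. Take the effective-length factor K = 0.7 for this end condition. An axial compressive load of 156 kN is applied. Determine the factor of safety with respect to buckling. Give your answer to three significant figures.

n ≈ 5.16

Buckling occurs about the weak axis: I_min = h·b³/12 with b = 86.4 mm (the shorter side).
I_min = 159×86.4³/12 = 8.546×10^6 mm⁴
I = 8.546×10^6 mm⁴ = 8.546×10^-6 m⁴
Effective length L_e = K·L = 0.7 × 4.96 = 3.472 m
P_cr = π²EI / L_e² = π² × 115×10⁹ × 8.546×10^-6 / 3.472² = 8.046×10^5 N
Factor of safety n = P_cr / P = 804.63 / 156 = 5.16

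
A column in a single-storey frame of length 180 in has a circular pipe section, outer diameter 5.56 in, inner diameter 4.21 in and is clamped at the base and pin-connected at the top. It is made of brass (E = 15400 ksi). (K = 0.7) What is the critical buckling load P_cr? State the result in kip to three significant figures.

d_o = 5.56 in, d_i = 4.21 in
I = π(d_o⁴ − d_i⁴)/64 = π(5.56⁴ − 4.210⁴)/64 = 31.49 in⁴
Effective length L_e = K·L = 0.7 × 180 = 126.0 in
P_cr = π²EI / L_e² = π² × 15400×10³ × 31.49 / 126.0² = 3.015×10^5 lb

P_cr ≈ 301 kip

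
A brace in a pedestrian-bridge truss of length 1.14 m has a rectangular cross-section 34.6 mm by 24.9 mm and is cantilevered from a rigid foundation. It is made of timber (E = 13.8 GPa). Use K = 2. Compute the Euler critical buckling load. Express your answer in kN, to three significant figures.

P_cr ≈ 1.17 kN

Buckling occurs about the weak axis: I_min = h·b³/12 with b = 24.9 mm (the shorter side).
I_min = 34.6×24.9³/12 = 4.451×10^4 mm⁴
I = 4.451×10^4 mm⁴ = 4.451×10^-8 m⁴
Effective length L_e = K·L = 2 × 1.14 = 2.280 m
P_cr = π²EI / L_e² = π² × 13.8×10⁹ × 4.451×10^-8 / 2.280² = 1.166×10^3 N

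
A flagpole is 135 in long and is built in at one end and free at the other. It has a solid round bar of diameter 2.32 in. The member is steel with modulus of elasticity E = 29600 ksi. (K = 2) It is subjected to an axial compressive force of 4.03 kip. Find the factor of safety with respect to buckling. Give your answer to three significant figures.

n ≈ 1.41

I = πd⁴/64 = π×2.32⁴/64 = 1.422 in⁴
Effective length L_e = K·L = 2 × 135 = 270.0 in
P_cr = π²EI / L_e² = π² × 29600×10³ × 1.422 / 270.0² = 5.699×10^3 lb
Factor of safety n = P_cr / P = 5.6988 / 4.03 = 1.41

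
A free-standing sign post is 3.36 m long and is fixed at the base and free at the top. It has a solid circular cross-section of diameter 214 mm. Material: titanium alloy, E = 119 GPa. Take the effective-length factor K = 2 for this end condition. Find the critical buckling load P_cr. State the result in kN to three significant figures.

P_cr ≈ 2680 kN

I = πd⁴/64 = π×214⁴/64 = 1.029×10^8 mm⁴
I = 1.029×10^8 mm⁴ = 1.029×10^-4 m⁴
Effective length L_e = K·L = 2 × 3.36 = 6.720 m
P_cr = π²EI / L_e² = π² × 119×10⁹ × 1.029×10^-4 / 6.720² = 2.678×10^6 N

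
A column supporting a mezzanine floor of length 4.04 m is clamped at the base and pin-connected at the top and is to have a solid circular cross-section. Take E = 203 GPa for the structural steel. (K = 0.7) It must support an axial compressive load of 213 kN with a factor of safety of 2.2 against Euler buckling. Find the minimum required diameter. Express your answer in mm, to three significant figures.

d ≈ 78.6 mm

Required P_cr = n·P = 2.2 × 213 = 468.6 kN
L_e = K·L = 0.7 × 4.04 = 2.828 m
Required I = P_cr·L_e²/(π²E) = 4.686×10^5 × 2.828² / (π² × 2.03×10^11) = 1.871×10^-6 m⁴
I_req = 1.871×10^6 mm⁴
Solid circle: I = πd⁴/64  ⇒  d = (64I/π)^(1/4) = (64×1.871×10^6/π)^(1/4) = 78.6 mm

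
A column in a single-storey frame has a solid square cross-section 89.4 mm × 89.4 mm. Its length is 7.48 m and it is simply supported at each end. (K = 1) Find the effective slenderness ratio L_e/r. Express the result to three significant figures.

For a square r = a/√12 = 89.4/√12 = 25.81 mm
L_e = K·L = 1 × 7.48 m = 7.480 m = 7480.0 mm
λ = L_e / r_min = 7480.0 / 25.81 = 290

λ ≈ 290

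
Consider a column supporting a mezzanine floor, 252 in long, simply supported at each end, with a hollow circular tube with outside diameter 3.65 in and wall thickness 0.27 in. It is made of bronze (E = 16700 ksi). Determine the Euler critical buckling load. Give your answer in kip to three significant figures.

P_cr ≈ 10.7 kip

Inner diameter d_i = 3.65 − 2×0.27 = 3.110 in
I = π(d_o⁴ − d_i⁴)/64 = π(3.65⁴ − 3.110⁴)/64 = 4.120 in⁴
Effective length L_e = K·L = 1 × 252 = 252.0 in
P_cr = π²EI / L_e² = π² × 16700×10³ × 4.120 / 252.0² = 1.069×10^4 lb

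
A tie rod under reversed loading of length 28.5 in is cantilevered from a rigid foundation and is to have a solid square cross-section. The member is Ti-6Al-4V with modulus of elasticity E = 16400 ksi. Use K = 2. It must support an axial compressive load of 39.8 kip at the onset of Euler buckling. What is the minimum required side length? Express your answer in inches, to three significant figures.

a ≈ 1.76 in

L_e = K·L = 2 × 28.5 = 57.00 in
Required I = P_cr·L_e²/(π²E) = 3.980×10^4 × 57.00² / (π² × 1.64×10^7) = 0.7989 in⁴
Solid square: I = a⁴/12  ⇒  a = (12I)^(1/4) = (12×0.7989)^(1/4) = 1.76 in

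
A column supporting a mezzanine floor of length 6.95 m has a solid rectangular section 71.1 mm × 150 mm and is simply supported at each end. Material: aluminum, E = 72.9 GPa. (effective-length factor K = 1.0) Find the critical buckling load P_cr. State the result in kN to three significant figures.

Buckling occurs about the weak axis: I_min = h·b³/12 with b = 71.1 mm (the shorter side).
I_min = 150×71.1³/12 = 4.493×10^6 mm⁴
I = 4.493×10^6 mm⁴ = 4.493×10^-6 m⁴
Effective length L_e = K·L = 1 × 6.95 = 6.950 m
P_cr = π²EI / L_e² = π² × 72.9×10⁹ × 4.493×10^-6 / 6.950² = 6.692×10^4 N

P_cr ≈ 66.9 kN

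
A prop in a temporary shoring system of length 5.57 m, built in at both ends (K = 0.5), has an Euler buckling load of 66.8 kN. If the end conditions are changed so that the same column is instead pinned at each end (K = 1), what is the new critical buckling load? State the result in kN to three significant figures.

P_cr ∝ 1/K², so P_cr,new = P_cr,old × (K_old/K_new)² = 66.8 × (0.5/1)²
= 66.8 × 0.2500 = 16.7 kN

P_cr ≈ 16.7 kN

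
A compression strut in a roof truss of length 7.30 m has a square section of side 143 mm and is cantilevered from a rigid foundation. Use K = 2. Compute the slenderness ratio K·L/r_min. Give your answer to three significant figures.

λ ≈ 354

For a square r = a/√12 = 143/√12 = 41.28 mm
L_e = K·L = 2 × 7.30 m = 14.60 m = 14600 mm
λ = L_e / r_min = 14600 / 41.28 = 354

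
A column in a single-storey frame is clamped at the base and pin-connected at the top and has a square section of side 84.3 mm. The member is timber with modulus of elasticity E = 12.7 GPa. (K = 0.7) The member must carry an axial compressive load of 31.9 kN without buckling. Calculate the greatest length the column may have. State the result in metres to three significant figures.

L_max ≈ 5.81 m

I = a⁴/12 = 84.3⁴/12 = 4.209×10^6 mm⁴
I = 4.209×10^-6 m⁴
At the buckling limit P_cr = P = 3.190×10^4 N
From P_cr = π²EI/(K·L)²:  L = (1/K)·√(π²EI/P_cr) = (1/0.7)·√(π²×1.27×10^10×4.209×10^-6/3.190×10^4)
L = 5.81 m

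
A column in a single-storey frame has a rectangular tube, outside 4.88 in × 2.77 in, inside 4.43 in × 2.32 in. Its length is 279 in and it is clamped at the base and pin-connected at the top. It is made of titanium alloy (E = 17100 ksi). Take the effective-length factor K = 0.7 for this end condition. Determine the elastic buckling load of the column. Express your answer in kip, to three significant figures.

P_cr ≈ 17.8 kip

Weak-axis I_min = (h_o·b_o³ − h_i·b_i³)/12 with b_o = 2.77, b_i = 2.320 in (shorter outer/inner sides).
I_min = (4.88×2.77³ − 4.430×2.320³)/12 = 4.033 in⁴
Effective length L_e = K·L = 0.7 × 279 = 195.3 in
P_cr = π²EI / L_e² = π² × 17100×10³ × 4.033 / 195.3² = 1.785×10^4 lb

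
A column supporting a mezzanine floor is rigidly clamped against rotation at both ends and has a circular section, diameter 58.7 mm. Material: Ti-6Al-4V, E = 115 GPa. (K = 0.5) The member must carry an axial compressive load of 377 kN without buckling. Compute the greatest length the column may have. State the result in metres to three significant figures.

L_max ≈ 2.65 m

I = πd⁴/64 = π×58.7⁴/64 = 5.828×10^5 mm⁴
I = 5.828×10^-7 m⁴
At the buckling limit P_cr = P = 3.770×10^5 N
From P_cr = π²EI/(K·L)²:  L = (1/K)·√(π²EI/P_cr) = (1/0.5)·√(π²×1.15×10^11×5.828×10^-7/3.770×10^5)
L = 2.65 m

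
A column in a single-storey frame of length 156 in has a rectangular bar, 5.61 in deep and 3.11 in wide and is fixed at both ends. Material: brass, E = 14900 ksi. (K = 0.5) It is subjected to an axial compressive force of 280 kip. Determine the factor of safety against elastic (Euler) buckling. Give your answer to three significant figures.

Buckling occurs about the weak axis: I_min = h·b³/12 with b = 3.11 in (the shorter side).
I_min = 5.61×3.11³/12 = 14.06 in⁴
Effective length L_e = K·L = 0.5 × 156 = 78.00 in
P_cr = π²EI / L_e² = π² × 14900×10³ × 14.06 / 78.00² = 3.399×10^5 lb
Factor of safety n = P_cr / P = 339.91 / 280 = 1.21

n ≈ 1.21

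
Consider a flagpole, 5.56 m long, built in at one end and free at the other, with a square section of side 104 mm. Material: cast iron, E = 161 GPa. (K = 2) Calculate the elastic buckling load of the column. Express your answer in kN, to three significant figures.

P_cr ≈ 125 kN

I = a⁴/12 = 104⁴/12 = 9.749×10^6 mm⁴
I = 9.749×10^6 mm⁴ = 9.749×10^-6 m⁴
Effective length L_e = K·L = 2 × 5.56 = 11.12 m
P_cr = π²EI / L_e² = π² × 161×10⁹ × 9.749×10^-6 / 11.12² = 1.253×10^5 N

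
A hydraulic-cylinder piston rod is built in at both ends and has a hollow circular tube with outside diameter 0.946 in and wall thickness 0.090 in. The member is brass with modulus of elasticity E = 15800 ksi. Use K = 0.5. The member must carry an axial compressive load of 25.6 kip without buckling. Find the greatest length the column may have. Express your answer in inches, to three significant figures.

L_max ≈ 23.4 in

Inner diameter d_i = 0.946 − 2×0.090 = 0.7660 in
I = π(d_o⁴ − d_i⁴)/64 = π(0.946⁴ − 0.7660⁴)/64 = 2.241×10^-2 in⁴
At the buckling limit P_cr = P = 2.560×10^4 lb
From P_cr = π²EI/(K·L)²:  L = (1/K)·√(π²EI/P_cr) = (1/0.5)·√(π²×1.58×10^7×2.241×10^-2/2.560×10^4)
L = 23.4 in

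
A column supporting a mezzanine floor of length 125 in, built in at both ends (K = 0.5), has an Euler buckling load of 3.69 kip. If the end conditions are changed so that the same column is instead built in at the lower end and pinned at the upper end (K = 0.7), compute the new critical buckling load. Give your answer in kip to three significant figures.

P_cr ∝ 1/K², so P_cr,new = P_cr,old × (K_old/K_new)² = 3.69 × (0.5/0.7)²
= 3.69 × 0.5102 = 1.88 kip

P_cr ≈ 1.88 kip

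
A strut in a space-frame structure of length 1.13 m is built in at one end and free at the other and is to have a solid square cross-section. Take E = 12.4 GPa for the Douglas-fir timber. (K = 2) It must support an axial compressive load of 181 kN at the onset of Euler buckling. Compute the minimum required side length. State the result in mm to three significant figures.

L_e = K·L = 2 × 1.13 = 2.260 m
Required I = P_cr·L_e²/(π²E) = 1.810×10^5 × 2.260² / (π² × 1.24×10^10) = 7.554×10^-6 m⁴
I_req = 7.554×10^6 mm⁴
Solid square: I = a⁴/12  ⇒  a = (12I)^(1/4) = (12×7.554×10^6)^(1/4) = 97.6 mm

a ≈ 97.6 mm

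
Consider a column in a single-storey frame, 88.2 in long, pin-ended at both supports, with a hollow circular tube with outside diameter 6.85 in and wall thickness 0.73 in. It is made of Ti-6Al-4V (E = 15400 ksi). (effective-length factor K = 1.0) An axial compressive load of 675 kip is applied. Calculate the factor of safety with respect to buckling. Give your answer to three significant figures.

Inner diameter d_i = 6.85 − 2×0.73 = 5.390 in
I = π(d_o⁴ − d_i⁴)/64 = π(6.85⁴ − 5.390⁴)/64 = 66.65 in⁴
Effective length L_e = K·L = 1 × 88.2 = 88.20 in
P_cr = π²EI / L_e² = π² × 15400×10³ × 66.65 / 88.20² = 1.302×10^6 lb
Factor of safety n = P_cr / P = 1302.1 / 675 = 1.93

n ≈ 1.93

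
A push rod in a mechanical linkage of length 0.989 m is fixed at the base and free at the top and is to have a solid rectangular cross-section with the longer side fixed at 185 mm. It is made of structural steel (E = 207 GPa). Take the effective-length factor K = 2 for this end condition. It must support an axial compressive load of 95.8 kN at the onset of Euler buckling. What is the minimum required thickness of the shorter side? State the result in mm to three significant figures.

L_e = K·L = 2 × 0.989 = 1.978 m
Required I = P_cr·L_e²/(π²E) = 9.580×10^4 × 1.978² / (π² × 2.07×10^11) = 1.835×10^-7 m⁴
I_req = 1.835×10^5 mm⁴
Rectangle, weak axis: I_min = h·b³/12 with h = 185 mm fixed  ⇒  b = (12I/h)^(1/3) = 22.8 mm

b ≈ 22.8 mm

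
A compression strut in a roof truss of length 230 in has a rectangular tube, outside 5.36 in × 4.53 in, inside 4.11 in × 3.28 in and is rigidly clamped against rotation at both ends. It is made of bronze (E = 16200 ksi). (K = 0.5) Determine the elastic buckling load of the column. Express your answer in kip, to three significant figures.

Weak-axis I_min = (h_o·b_o³ − h_i·b_i³)/12 with b_o = 4.53, b_i = 3.280 in (shorter outer/inner sides).
I_min = (5.36×4.53³ − 4.110×3.280³)/12 = 29.44 in⁴
Effective length L_e = K·L = 0.5 × 230 = 115.0 in
P_cr = π²EI / L_e² = π² × 16200×10³ × 29.44 / 115.0² = 3.559×10^5 lb

P_cr ≈ 356 kip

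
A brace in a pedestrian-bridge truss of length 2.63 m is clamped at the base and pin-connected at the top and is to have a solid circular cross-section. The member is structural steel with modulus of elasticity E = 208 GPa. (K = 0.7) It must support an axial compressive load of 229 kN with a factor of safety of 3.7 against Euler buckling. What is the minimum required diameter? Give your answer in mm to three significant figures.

d ≈ 73.1 mm

Required P_cr = n·P = 3.7 × 229 = 847.3 kN
L_e = K·L = 0.7 × 2.63 = 1.841 m
Required I = P_cr·L_e²/(π²E) = 8.473×10^5 × 1.841² / (π² × 2.08×10^11) = 1.399×10^-6 m⁴
I_req = 1.399×10^6 mm⁴
Solid circle: I = πd⁴/64  ⇒  d = (64I/π)^(1/4) = (64×1.399×10^6/π)^(1/4) = 73.1 mm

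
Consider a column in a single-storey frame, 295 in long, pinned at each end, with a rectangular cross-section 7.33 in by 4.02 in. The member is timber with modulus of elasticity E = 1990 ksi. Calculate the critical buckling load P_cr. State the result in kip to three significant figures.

Buckling occurs about the weak axis: I_min = h·b³/12 with b = 4.02 in (the shorter side).
I_min = 7.33×4.02³/12 = 39.68 in⁴
Effective length L_e = K·L = 1 × 295 = 295.0 in
P_cr = π²EI / L_e² = π² × 1990×10³ × 39.68 / 295.0² = 8.956×10^3 lb

P_cr ≈ 8.96 kip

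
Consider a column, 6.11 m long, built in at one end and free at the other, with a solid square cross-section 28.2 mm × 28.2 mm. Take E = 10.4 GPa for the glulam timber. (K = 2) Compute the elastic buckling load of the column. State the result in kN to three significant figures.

P_cr ≈ 0.0362 kN

I = a⁴/12 = 28.2⁴/12 = 5.270×10^4 mm⁴
I = 5.270×10^4 mm⁴ = 5.270×10^-8 m⁴
Effective length L_e = K·L = 2 × 6.11 = 12.22 m
P_cr = π²EI / L_e² = π² × 10.4×10⁹ × 5.270×10^-8 / 12.22² = 36.22 N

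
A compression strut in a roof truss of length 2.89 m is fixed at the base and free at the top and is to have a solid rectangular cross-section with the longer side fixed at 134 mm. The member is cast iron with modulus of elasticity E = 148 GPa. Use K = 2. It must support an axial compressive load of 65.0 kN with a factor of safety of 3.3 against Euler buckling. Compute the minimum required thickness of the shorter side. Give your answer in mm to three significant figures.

b ≈ 76.0 mm

Required P_cr = n·P = 3.3 × 65.0 = 214.5 kN
L_e = K·L = 2 × 2.89 = 5.780 m
Required I = P_cr·L_e²/(π²E) = 2.145×10^5 × 5.780² / (π² × 1.48×10^11) = 4.906×10^-6 m⁴
I_req = 4.906×10^6 mm⁴
Rectangle, weak axis: I_min = h·b³/12 with h = 134 mm fixed  ⇒  b = (12I/h)^(1/3) = 76.0 mm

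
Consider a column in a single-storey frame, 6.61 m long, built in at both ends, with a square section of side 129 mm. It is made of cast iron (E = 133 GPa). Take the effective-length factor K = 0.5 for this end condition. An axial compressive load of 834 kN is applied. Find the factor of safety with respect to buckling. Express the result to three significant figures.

n ≈ 3.33

I = a⁴/12 = 129⁴/12 = 2.308×10^7 mm⁴
I = 2.308×10^7 mm⁴ = 2.308×10^-5 m⁴
Effective length L_e = K·L = 0.5 × 6.61 = 3.305 m
P_cr = π²EI / L_e² = π² × 133×10⁹ × 2.308×10^-5 / 3.305² = 2.773×10^6 N
Factor of safety n = P_cr / P = 2773.2 / 834 = 3.33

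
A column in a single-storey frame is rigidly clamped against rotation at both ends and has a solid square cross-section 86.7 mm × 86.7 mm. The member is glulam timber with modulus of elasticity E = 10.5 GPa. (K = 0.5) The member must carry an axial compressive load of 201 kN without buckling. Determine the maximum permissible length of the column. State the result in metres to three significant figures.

I = a⁴/12 = 86.7⁴/12 = 4.709×10^6 mm⁴
I = 4.709×10^-6 m⁴
At the buckling limit P_cr = P = 2.010×10^5 N
From P_cr = π²EI/(K·L)²:  L = (1/K)·√(π²EI/P_cr) = (1/0.5)·√(π²×1.05×10^10×4.709×10^-6/2.010×10^5)
L = 3.12 m

L_max ≈ 3.12 m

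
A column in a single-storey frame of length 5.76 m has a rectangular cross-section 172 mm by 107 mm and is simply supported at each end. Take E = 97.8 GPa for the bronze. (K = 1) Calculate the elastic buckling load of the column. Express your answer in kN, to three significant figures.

P_cr ≈ 511 kN

Buckling occurs about the weak axis: I_min = h·b³/12 with b = 107 mm (the shorter side).
I_min = 172×107³/12 = 1.756×10^7 mm⁴
I = 1.756×10^7 mm⁴ = 1.756×10^-5 m⁴
Effective length L_e = K·L = 1 × 5.76 = 5.760 m
P_cr = π²EI / L_e² = π² × 97.8×10⁹ × 1.756×10^-5 / 5.760² = 5.108×10^5 N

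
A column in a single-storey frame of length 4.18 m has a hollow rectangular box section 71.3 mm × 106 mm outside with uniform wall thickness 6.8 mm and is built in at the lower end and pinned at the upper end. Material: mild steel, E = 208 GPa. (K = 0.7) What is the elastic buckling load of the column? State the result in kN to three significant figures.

P_cr ≈ 413 kN

Inner dimensions: h_i = 106 − 2×6.8 = 92.40 mm, b_i = 71.3 − 2×6.8 = 57.70 mm
Weak-axis I_min = (h_o·b_o³ − h_i·b_i³)/12 with b_o = 71.3, b_i = 57.70 mm (shorter outer/inner sides).
I_min = (106×71.3³ − 92.40×57.70³)/12 = 1.723×10^6 mm⁴
I = 1.723×10^6 mm⁴ = 1.723×10^-6 m⁴
Effective length L_e = K·L = 0.7 × 4.18 = 2.926 m
P_cr = π²EI / L_e² = π² × 208×10⁹ × 1.723×10^-6 / 2.926² = 4.131×10^5 N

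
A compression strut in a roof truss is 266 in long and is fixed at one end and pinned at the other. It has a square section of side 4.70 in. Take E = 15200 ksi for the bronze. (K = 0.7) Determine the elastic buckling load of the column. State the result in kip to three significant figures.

I = a⁴/12 = 4.70⁴/12 = 40.66 in⁴
Effective length L_e = K·L = 0.7 × 266 = 186.2 in
P_cr = π²EI / L_e² = π² × 15200×10³ × 40.66 / 186.2² = 1.760×10^5 lb

P_cr ≈ 176 kip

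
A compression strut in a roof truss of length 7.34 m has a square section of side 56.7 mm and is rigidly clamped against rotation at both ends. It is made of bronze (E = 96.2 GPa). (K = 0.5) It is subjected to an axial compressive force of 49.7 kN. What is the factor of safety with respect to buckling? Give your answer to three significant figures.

n ≈ 1.22

I = a⁴/12 = 56.7⁴/12 = 8.613×10^5 mm⁴
I = 8.613×10^5 mm⁴ = 8.613×10^-7 m⁴
Effective length L_e = K·L = 0.5 × 7.34 = 3.670 m
P_cr = π²EI / L_e² = π² × 96.2×10⁹ × 8.613×10^-7 / 3.670² = 6.071×10^4 N
Factor of safety n = P_cr / P = 60.715 / 49.7 = 1.22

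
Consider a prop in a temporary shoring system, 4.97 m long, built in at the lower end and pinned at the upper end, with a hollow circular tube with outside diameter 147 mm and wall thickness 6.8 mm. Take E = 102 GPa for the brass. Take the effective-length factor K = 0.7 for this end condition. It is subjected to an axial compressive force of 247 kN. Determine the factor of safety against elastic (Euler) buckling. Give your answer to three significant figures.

Inner diameter d_i = 147 − 2×6.8 = 133.4 mm
I = π(d_o⁴ − d_i⁴)/64 = π(147⁴ − 133.4⁴)/64 = 7.376×10^6 mm⁴
I = 7.376×10^6 mm⁴ = 7.376×10^-6 m⁴
Effective length L_e = K·L = 0.7 × 4.97 = 3.479 m
P_cr = π²EI / L_e² = π² × 102×10⁹ × 7.376×10^-6 / 3.479² = 6.135×10^5 N
Factor of safety n = P_cr / P = 613.51 / 247 = 2.48

n ≈ 2.48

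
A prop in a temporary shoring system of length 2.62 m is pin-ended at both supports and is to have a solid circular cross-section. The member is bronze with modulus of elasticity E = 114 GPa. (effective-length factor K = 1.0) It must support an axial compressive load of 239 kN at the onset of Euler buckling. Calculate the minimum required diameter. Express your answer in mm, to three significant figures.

L_e = K·L = 1 × 2.62 = 2.620 m
Required I = P_cr·L_e²/(π²E) = 2.390×10^5 × 2.620² / (π² × 1.14×10^11) = 1.458×10^-6 m⁴
I_req = 1.458×10^6 mm⁴
Solid circle: I = πd⁴/64  ⇒  d = (64I/π)^(1/4) = (64×1.458×10^6/π)^(1/4) = 73.8 mm

d ≈ 73.8 mm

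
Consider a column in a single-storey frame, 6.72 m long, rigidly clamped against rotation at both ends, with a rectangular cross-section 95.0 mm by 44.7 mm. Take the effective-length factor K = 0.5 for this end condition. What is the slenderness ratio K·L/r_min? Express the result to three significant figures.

For a rectangle r_min = b/√12 = 44.7/√12 = 12.90 mm
L_e = K·L = 0.5 × 6.72 m = 3.360 m = 3360.0 mm
λ = L_e / r_min = 3360.0 / 12.90 = 260

λ ≈ 260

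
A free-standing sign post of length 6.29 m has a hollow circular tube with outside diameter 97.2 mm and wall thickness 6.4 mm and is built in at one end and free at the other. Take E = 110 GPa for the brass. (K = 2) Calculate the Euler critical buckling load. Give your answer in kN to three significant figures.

Inner diameter d_i = 97.2 − 2×6.4 = 84.40 mm
I = π(d_o⁴ − d_i⁴)/64 = π(97.2⁴ − 84.40⁴)/64 = 1.891×10^6 mm⁴
I = 1.891×10^6 mm⁴ = 1.891×10^-6 m⁴
Effective length L_e = K·L = 2 × 6.29 = 12.58 m
P_cr = π²EI / L_e² = π² × 110×10⁹ × 1.891×10^-6 / 12.58² = 1.297×10^4 N

P_cr ≈ 13.0 kN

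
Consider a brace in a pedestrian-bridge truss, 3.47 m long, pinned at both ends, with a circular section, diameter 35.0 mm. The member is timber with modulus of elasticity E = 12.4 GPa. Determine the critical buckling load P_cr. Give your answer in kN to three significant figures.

P_cr ≈ 0.749 kN

I = πd⁴/64 = π×35.0⁴/64 = 7.366×10^4 mm⁴
I = 7.366×10^4 mm⁴ = 7.366×10^-8 m⁴
Effective length L_e = K·L = 1 × 3.47 = 3.470 m
P_cr = π²EI / L_e² = π² × 12.4×10⁹ × 7.366×10^-8 / 3.470² = 748.7 N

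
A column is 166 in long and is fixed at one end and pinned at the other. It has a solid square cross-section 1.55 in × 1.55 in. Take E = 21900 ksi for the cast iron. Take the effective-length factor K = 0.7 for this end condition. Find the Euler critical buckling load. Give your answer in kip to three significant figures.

I = a⁴/12 = 1.55⁴/12 = 0.4810 in⁴
Effective length L_e = K·L = 0.7 × 166 = 116.2 in
P_cr = π²EI / L_e² = π² × 21900×10³ × 0.4810 / 116.2² = 7.700×10^3 lb

P_cr ≈ 7.70 kip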